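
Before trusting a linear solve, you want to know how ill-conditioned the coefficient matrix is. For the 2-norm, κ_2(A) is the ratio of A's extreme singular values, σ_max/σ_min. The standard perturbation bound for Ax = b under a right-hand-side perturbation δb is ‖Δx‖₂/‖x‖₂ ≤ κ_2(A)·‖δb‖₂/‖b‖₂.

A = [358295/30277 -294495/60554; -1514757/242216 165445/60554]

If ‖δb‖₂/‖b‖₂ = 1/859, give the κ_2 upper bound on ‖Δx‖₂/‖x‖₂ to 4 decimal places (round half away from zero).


M = AᵀA = [36368541241/203005504 -3788019585/50751376; -3788019585/50751376 197403725/6343922]. tr(M)=252576689/1201216, det(M)=17682025/4804864
eigenvalues of AᵀA: λ = (tr ± √(tr²−4·det))/2 = 841/4, 21025/1201216
so κ_2 = √((841/4) / (21025/1201216)) = 109.6000
bound on ‖Δx‖/‖x‖: κ·ε = 109.6000·1/859 = 0.1276

0.1276


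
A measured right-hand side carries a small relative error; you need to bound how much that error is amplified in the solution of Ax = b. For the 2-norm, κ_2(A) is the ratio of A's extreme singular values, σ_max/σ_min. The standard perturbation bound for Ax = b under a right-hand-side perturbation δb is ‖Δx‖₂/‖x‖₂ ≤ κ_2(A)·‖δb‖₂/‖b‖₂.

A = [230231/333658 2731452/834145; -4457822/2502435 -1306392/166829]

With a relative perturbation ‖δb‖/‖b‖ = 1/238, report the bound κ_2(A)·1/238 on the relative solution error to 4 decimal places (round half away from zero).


AᵀA = [540917919769/148217300100 13347061906/823429445; 13347061906/823429445 296611428816/4117147225]; tr = 1334792309/17634420, det = 11316496/61230625
eigenvalues of AᵀA: λ = (tr ± √(tr²−4·det))/2 = 7569/100, 53824/22043025
so κ_2 = √((7569/100) / (53824/22043025)) = 176.0625
bound on ‖Δx‖/‖x‖: κ·ε = 176.0625·1/238 = 0.7398

0.7398


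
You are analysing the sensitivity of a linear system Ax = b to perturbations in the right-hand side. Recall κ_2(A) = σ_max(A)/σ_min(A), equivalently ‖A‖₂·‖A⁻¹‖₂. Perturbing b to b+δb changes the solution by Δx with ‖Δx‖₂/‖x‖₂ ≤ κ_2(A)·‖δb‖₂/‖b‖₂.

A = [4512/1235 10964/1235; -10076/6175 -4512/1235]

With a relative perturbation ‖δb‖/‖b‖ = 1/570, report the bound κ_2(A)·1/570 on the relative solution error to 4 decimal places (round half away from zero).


AᵀA = [3612304/225625 1732608/45125; 1732608/45125 166352/1805]; tr = 24406304/225625, det = 7311616/5640625
λ_max, λ_min = (24406304/225625 ± √595403725602816/50906640625)/2 = 2704/25, 2704/225625
so κ_2 = √((2704/25) / (2704/225625)) = 95.0000
perturbation bound = 95.0000·1/570 = 0.1667

0.1667


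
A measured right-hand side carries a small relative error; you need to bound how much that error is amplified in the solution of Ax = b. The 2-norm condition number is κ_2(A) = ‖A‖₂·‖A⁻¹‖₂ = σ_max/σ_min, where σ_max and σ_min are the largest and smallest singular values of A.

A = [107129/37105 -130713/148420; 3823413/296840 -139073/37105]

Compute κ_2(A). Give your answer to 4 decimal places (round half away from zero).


M = AᵀA = [9133248553/52417600 -332980263/6552200; -332980263/6552200 194257393/13104400]. tr(M)=396411125/2096704, det(M)=9150625/33547264
eigenvalues of AᵀA: λ = (tr ± √(tr²−4·det))/2 = 3025/16, 3025/2096704
κ = σ_max/σ_min = (55/4)/(55/1448) = 362.0000

362.0000


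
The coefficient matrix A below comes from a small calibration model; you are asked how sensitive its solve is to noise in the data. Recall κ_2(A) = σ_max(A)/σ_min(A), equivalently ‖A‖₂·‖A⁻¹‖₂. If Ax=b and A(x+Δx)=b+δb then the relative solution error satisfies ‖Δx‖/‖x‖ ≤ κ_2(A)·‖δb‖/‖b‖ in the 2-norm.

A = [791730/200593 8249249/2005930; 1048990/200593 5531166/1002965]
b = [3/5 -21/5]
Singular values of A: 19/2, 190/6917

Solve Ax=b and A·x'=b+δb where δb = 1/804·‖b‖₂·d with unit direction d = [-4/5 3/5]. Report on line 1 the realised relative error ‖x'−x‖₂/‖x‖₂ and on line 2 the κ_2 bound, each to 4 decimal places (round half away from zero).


0.0018
0.4302

σ_max = 19/2, σ_min = 190/6917
condition number: (19/2) ÷ (190/6917) = 345.8500
bound on ‖Δx‖/‖x‖: κ·ε = 345.8500·1/804 = 0.4302
solve Ax = b  →  x = [78.8695 -75.5499]
‖b‖₂ = 4.2426 and ‖x‖₂ = 109.2162
with δb = [-0.0042 0.0032], A·Δx = δb → ‖Δx‖ = 0.1921
relative error = 0.0018
tightness: 0.0018 against a bound of 0.4302 (unrounded ratio ≈ 0.0041)


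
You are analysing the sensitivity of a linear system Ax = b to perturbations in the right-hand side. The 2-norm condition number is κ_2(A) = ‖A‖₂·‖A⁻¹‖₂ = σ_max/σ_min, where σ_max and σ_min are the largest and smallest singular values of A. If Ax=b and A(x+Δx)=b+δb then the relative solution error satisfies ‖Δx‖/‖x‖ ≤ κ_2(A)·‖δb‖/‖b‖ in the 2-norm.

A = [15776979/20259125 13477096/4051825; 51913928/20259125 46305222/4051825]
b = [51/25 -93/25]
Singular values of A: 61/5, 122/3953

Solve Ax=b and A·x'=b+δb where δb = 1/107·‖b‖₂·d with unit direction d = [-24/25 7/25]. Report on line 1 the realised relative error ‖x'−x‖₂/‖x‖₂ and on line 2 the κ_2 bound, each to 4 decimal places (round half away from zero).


0.0132
3.6944

largest singular value 61/5, smallest 122/3953
κ = σ_max/σ_min = (61/5)/(122/3953) = 395.3000
worst-case relative error ≤ 395.3000 × 1/107 = 3.6944
solve Ax = b  →  x = [94.7801 -21.5776]
‖b‖₂ = 4.2426 and ‖x‖₂ = 97.2052
Δx = A⁻¹·δb where δb = 1/107·4.2426·d; ‖Δx‖ = 1.2848
realised ‖Δx‖/‖x‖ = 0.0132
tightness: 0.0132 against a bound of 3.6944 (unrounded ratio ≈ 0.0036)


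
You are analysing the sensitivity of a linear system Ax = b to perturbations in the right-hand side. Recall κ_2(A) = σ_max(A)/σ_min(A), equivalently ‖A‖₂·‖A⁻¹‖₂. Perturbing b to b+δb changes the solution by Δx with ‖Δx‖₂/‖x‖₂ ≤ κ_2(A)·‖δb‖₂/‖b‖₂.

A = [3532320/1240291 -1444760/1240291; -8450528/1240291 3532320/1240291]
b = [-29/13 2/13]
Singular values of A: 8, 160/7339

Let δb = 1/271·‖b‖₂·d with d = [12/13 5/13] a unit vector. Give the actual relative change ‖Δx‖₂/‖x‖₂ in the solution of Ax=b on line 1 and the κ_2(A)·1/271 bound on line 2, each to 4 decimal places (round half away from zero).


σ_max = 8, σ_min = 160/7339
κ = σ_max/σ_min = 8/(160/7339) = 366.9500
bound on ‖Δx‖/‖x‖: κ·ε = 366.9500·1/271 = 1.3541
solve Ax = b  →  x = [-35.3990 -84.6327]
2-norm of b is 2.2361; of x, 91.7376
Δx = A⁻¹·δb where δb = 1/271·2.2361·d; ‖Δx‖ = 0.3785
relative error = 0.0041
so the bound overstates the realised error by a factor of ≈ 328.2104 (computed from the unrounded values)

0.0041
1.3541


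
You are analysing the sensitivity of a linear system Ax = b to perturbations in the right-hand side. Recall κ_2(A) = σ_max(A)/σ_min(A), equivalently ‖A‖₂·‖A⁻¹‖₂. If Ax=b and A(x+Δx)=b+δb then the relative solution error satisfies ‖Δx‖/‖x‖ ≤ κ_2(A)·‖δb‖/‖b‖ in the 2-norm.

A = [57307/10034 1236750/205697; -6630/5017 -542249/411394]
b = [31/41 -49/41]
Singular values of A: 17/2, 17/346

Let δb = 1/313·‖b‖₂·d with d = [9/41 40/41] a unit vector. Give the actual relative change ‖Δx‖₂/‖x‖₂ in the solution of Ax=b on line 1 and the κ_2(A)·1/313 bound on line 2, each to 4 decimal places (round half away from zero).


0.0045
0.5527

largest singular value 17/2, smallest 17/346
κ_2(A) = (17/2) / (17/346) = 173.0000
worst-case relative error ≤ 173.0000 × 1/313 = 0.5527
solve Ax = b  →  x = [14.8195 -13.9513]
‖b‖₂ = 1.4142 and ‖x‖₂ = 20.3533
δb = ε·‖b‖·d = [0.0010 0.0044]; solving A·Δx = δb gives ‖Δx‖ = 0.0920
dividing the unrounded norms, ‖Δx‖/‖x‖ = 0.0045
tightness: 0.0045 against a bound of 0.5527 (unrounded ratio ≈ 0.0082)


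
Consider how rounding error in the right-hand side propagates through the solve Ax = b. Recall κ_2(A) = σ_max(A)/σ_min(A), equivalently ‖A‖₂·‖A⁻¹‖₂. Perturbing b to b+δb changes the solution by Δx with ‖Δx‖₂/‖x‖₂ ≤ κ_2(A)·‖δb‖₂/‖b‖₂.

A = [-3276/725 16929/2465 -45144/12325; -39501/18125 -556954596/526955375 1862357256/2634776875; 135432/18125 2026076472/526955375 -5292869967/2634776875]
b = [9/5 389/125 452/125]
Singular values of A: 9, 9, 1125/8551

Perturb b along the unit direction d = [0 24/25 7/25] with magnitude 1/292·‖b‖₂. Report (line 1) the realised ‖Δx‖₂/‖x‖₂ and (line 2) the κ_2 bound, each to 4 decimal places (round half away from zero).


σ_max = 9, σ_min = 1125/8551
κ_2(A) = 9 / (1125/8551) = 68.4080
bound on ‖Δx‖/‖x‖: κ·ε = 68.4080·1/292 = 0.2343
solve Ax = b  →  x = [0.1494 14.5882 26.6770]
‖b‖ = 5.0990, ‖x‖ = 30.4056
with δb = [0.0000 0.0168 0.0049], A·Δx = δb → ‖Δx‖ = 0.1327
dividing the unrounded norms, ‖Δx‖/‖x‖ = 0.0044
so the bound overstates the realised error by a factor of ≈ 53.6672 (computed from the unrounded values)

0.0044
0.2343


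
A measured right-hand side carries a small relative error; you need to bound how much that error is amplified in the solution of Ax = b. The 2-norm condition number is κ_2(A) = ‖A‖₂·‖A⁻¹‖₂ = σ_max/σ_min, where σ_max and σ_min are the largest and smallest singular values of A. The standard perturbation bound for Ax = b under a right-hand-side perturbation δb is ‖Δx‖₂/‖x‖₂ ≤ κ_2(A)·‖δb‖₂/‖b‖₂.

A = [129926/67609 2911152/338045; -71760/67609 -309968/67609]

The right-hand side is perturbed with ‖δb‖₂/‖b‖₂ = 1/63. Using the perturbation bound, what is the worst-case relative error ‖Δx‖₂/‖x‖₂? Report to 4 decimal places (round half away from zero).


4.8115

form AᵀA = [76229284/15816529 1693601568/79082645; 1693601568/79082645 37636020736/395413225] with trace 23522756/235225 and determinant 1024/9409
eigenvalues of AᵀA: λ = (tr ± √(tr²−4·det))/2 = 100, 256/235225
κ = σ_max/σ_min = 10/(16/485) = 303.1250
κ_2(A)·‖δb‖/‖b‖ = 4.8115


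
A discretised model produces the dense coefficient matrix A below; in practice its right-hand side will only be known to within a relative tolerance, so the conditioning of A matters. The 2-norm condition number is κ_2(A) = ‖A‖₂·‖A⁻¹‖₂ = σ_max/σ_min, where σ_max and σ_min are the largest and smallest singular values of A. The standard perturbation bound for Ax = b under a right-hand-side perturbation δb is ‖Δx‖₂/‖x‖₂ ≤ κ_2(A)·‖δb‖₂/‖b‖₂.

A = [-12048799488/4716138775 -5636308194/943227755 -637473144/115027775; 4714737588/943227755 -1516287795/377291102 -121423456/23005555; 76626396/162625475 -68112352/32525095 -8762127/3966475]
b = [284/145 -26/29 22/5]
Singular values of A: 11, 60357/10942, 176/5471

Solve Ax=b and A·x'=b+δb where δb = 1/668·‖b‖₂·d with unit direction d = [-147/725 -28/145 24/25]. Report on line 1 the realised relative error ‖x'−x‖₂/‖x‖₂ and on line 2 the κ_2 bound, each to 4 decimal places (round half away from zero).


0.0018
0.5119

from the listed singular values, σ₁ = 11, σ_n = 176/5471
condition number: 11 ÷ (176/5471) = 341.9375
κ_2(A)·‖δb‖/‖b‖ = 0.5119
solve Ax = b  →  x = [19.4387 -88.0458 85.6207]
2-norm of b is 4.8990; of x, 124.3416
Δx = A⁻¹·δb where δb = 1/668·4.8990·d; ‖Δx‖ = 0.2280
dividing the unrounded norms, ‖Δx‖/‖x‖ = 0.0018
tightness: 0.0018 against a bound of 0.5119 (unrounded ratio ≈ 0.0036)


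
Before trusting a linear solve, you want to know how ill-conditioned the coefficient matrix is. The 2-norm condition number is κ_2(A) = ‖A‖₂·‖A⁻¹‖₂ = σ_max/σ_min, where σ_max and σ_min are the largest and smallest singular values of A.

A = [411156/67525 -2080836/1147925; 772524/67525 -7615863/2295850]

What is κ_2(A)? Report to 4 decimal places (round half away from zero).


337.6250

AᵀA = [765842586912/4559625625 -223368628266/4559625625; -223368628266/4559625625 260625892977/18238502500]; tr = 5318393985/29181604, det = 2125764/7295401
λ_max, λ_min = (5318393985/29181604 ± √28284322048432252929/851566012012816)/2 = 729/4, 11664/7295401
σ_max=√(729/4)=(27/2), σ_min=√(11664/7295401)=(108/2701) → κ = 337.6250


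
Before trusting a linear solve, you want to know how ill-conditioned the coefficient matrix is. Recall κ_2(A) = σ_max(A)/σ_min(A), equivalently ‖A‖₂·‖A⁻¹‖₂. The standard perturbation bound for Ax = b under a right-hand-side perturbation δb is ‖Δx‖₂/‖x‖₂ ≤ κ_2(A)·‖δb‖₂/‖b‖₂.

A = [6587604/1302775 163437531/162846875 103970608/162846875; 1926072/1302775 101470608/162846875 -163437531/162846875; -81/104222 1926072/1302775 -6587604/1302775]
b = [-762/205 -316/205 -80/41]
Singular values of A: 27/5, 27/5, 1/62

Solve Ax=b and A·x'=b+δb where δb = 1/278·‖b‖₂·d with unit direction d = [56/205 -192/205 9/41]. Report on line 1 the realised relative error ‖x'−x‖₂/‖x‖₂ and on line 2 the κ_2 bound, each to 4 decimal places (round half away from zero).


1.2043
1.2043

σ_max = 27/5, σ_min = 1/62
κ_2(A) = (27/5) / (1/62) = 334.8000
perturbation bound = 334.8000·1/278 = 1.2043
solve Ax = b  →  x = [-0.7227 -0.2598 0.3100]
2-norm of b is 4.4721; of x, 0.8282
with δb = [0.0044 -0.0151 0.0035], A·Δx = δb → ‖Δx‖ = 0.9974
relative error = 1.2043
tightness: 1.2043 against a bound of 1.2043; the bound is attained (ratio 1)


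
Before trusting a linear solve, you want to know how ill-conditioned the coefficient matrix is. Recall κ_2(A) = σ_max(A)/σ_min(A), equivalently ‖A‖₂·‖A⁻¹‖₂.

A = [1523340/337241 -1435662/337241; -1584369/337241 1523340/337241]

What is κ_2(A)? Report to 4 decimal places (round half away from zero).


AᵀA = [5744102121/135233641 -5470313940/135233641; -5470313940/135233641 5210095284/135233641]; tr = 13025205/160801, det = 26244/160801
eigenvalues of AᵀA: λ = (tr ± √(tr²−4·det))/2 = 81, 324/160801
so κ_2 = √(81 / (324/160801)) = 200.5000

200.5000


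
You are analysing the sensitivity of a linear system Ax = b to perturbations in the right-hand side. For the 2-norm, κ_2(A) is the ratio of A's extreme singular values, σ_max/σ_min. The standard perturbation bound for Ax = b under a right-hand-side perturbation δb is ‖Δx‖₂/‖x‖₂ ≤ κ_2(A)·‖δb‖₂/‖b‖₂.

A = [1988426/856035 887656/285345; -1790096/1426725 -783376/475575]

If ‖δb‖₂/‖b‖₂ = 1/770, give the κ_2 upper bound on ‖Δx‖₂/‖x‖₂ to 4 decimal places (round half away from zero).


0.3270

form AᵀA = [441819868996/63390650625 196355781776/21130216875; 196355781776/21130216875 87271387456/7043405625] with trace 49090494244/2535626025 and determinant 14992384/2535626025
solving λ² − 49090494244/2535626025·λ + 14992384/2535626025 = 0 gives λ = 484/25, 30976/101425041
so κ_2 = √((484/25) / (30976/101425041)) = 251.7750
worst-case relative error ≤ 251.7750 × 1/770 = 0.3270


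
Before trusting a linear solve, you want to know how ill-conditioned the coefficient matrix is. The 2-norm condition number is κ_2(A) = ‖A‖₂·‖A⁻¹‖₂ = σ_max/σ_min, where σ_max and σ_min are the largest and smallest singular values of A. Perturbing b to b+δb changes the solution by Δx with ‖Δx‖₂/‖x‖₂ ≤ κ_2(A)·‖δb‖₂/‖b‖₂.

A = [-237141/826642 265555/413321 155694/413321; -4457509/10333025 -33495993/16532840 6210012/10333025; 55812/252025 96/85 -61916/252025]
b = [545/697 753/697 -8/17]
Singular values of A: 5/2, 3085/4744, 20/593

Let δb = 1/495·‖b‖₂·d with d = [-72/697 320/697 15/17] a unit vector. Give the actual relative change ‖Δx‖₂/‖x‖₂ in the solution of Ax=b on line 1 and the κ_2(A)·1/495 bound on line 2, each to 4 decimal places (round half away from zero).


σ_max = 5/2, σ_min = 20/593
condition number: (5/2) ÷ (20/593) = 74.1250
κ_2(A)·‖δb‖/‖b‖ = 0.1497
solve Ax = b  →  x = [-0.9530 0.0466 1.2706]
‖b‖ = 1.4142, ‖x‖ = 1.5889
δb = ε·‖b‖·d = [-0.0003 0.0013 0.0025]; solving A·Δx = δb gives ‖Δx‖ = 0.0847
relative error = 0.0533
realised/bound (from unrounded values) ≈ 0.3560

0.0533
0.1497


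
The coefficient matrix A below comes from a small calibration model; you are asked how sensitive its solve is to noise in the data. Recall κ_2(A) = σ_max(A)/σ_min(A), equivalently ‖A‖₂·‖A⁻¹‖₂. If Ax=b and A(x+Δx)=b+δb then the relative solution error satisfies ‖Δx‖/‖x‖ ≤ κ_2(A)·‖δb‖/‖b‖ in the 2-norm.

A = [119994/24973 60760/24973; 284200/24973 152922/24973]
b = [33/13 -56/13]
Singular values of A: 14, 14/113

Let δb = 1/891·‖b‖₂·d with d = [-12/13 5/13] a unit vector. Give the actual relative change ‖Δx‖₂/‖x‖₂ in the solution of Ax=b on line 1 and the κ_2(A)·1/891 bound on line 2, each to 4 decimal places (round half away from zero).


0.0014
0.1268

σ_max = 14, σ_min = 14/113
κ = σ_max/σ_min = 14/(14/113) = 113.0000
κ_2(A)·‖δb‖/‖b‖ = 0.1268
solve Ax = b  →  x = [15.0042 -28.5882]
‖b‖ = 5.0000, ‖x‖ = 32.2864
re-solving with b+δb shifts x by Δx of norm 0.0453
realised ‖Δx‖/‖x‖ = 0.0014
realised/bound (from unrounded values) ≈ 0.0111


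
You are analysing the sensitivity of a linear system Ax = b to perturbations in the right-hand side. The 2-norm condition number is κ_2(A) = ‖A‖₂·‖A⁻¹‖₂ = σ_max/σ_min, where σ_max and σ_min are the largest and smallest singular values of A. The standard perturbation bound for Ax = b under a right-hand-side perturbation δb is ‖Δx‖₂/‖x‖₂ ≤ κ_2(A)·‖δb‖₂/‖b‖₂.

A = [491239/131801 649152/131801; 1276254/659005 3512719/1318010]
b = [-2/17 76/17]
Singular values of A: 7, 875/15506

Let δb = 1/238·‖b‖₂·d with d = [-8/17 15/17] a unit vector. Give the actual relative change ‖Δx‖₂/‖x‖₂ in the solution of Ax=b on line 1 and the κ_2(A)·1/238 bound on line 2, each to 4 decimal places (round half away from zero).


0.0047
0.5212

σ_max = 7, σ_min = 875/15506
condition number: 7 ÷ (875/15506) = 124.0480
bound on ‖Δx‖/‖x‖: κ·ε = 124.0480·1/238 = 0.5212
solve Ax = b  →  x = [-56.5362 42.7593]
‖b‖₂ = 4.4721 and ‖x‖₂ = 70.8851
with δb = [-0.0088 0.0166], A·Δx = δb → ‖Δx‖ = 0.3330
relative error = 0.0047
realised/bound (from unrounded values) ≈ 0.0090


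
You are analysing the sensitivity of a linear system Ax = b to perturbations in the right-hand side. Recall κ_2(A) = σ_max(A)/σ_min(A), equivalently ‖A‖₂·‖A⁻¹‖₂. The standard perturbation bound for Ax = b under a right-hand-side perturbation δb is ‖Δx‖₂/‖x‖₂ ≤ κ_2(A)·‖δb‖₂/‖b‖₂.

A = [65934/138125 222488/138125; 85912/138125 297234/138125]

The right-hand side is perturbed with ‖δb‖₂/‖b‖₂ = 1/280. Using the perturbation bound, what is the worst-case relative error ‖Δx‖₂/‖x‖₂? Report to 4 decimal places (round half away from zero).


form AᵀA = [469126564/763140625 1608219648/763140625; 1608219648/763140625 5513958436/763140625] with trace 9572936/1221025 and determinant 784/1221025
solving λ² − 9572936/1221025·λ + 784/1221025 = 0 gives λ = 196/25, 4/48841
κ_2(A) = √(λ_max/λ_min) = √((196/25) / (4/48841)) = 309.4000
bound on ‖Δx‖/‖x‖: κ·ε = 309.4000·1/280 = 1.1050

1.1050


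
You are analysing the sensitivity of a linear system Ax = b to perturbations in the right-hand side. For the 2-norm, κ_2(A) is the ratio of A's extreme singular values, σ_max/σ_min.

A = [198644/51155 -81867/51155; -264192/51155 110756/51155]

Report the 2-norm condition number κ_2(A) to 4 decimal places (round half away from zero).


344.3125

AᵀA = [336174928/8051797 -140071500/8051797; -140071500/8051797 58366453/8051797]; tr = 30349337/619369, det = 12544/619369
λ_max, λ_min = (30349337/619369 ± √921051178880625/383617958161)/2 = 49, 256/619369
κ = σ_max/σ_min = 7/(16/787) = 344.3125


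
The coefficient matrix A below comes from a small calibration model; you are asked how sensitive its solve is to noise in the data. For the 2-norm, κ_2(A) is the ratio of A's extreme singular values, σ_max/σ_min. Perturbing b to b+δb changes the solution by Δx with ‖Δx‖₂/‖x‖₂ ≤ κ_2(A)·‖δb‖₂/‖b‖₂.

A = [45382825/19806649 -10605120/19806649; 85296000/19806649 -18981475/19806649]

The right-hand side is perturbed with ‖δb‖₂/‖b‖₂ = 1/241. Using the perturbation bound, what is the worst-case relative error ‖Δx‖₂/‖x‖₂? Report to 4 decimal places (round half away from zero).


0.9433

AᵀA = [32301067200625/1357451019409 -7267592376000/1357451019409; -7267592376000/1357451019409 1635864925225/1357451019409]; tr = 20188537850/807525889, det = 9765625/807525889
solving λ² − 20188537850/807525889·λ + 9765625/807525889 = 0 gives λ = 25, 390625/807525889
σ_max=√25=5, σ_min=√(390625/807525889)=(625/28417) → κ = 227.3360
κ_2(A)·‖δb‖/‖b‖ = 0.9433


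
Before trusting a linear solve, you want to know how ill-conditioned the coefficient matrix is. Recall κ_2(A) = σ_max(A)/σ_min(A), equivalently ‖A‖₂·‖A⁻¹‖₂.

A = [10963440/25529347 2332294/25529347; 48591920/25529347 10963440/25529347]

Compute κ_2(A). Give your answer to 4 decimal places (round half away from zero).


M = AᵀA = [1476128320000/387714192889 332126451360/387714192889; 332126451360/387714192889 74739209956/387714192889]. tr(M)=922586276/230644969, det(M)=25600/230644969
λ_max, λ_min = (922586276/230644969 ± √851141818618722576/53197101725010961)/2 = 4, 6400/230644969
κ_2(A) = √(λ_max/λ_min) = √(4 / (6400/230644969)) = 379.6750

379.6750


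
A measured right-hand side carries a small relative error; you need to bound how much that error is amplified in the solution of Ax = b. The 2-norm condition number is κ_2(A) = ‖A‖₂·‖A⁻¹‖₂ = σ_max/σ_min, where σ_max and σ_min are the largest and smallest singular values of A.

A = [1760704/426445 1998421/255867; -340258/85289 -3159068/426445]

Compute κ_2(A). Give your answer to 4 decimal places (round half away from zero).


259.5000

form AᵀA = [7127783876/216237025 8018219176/129742215; 8018219176/129742215 225516715801/1946133225] with trace 200461433/1346805 and determinant 55383364/168350625
solving λ² − 200461433/1346805·λ + 55383364/168350625 = 0 gives λ = 3721/25, 14884/6734025
σ_max=√(3721/25)=(61/5), σ_min=√(14884/6734025)=(122/2595) → κ = 259.5000


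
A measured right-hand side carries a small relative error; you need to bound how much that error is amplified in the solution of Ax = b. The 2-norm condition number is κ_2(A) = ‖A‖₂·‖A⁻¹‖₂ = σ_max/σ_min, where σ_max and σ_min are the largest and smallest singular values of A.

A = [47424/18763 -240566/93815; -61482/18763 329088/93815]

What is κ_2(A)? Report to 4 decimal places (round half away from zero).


77.6400

form AᵀA = [6029072100/352050169 -6328318080/352050169; -6328318080/352050169 6646836484/352050169] with trace 15072424/418609 and determinant 90000/418609
char-poly roots: 36 and 2500/418609
κ_2(A) = √(λ_max/λ_min) = √(36 / (2500/418609)) = 77.6400


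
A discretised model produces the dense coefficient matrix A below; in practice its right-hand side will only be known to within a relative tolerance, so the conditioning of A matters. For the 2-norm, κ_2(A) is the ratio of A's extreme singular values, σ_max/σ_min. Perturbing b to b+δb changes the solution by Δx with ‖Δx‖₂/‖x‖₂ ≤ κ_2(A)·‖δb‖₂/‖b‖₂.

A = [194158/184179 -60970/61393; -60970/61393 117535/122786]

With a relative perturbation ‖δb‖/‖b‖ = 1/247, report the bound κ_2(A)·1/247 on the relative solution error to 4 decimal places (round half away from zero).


0.7093

AᵀA = [84605704/40335201 -26857285/13445067; -26857285/13445067 34106825/17926756]; tr = 767401/191844, det = 25/47961
eigenvalues of AᵀA: λ = (tr ± √(tr²−4·det))/2 = 4, 25/191844
σ_max=√4=2, σ_min=√(25/191844)=(5/438) → κ = 175.2000
perturbation bound = 175.2000·1/247 = 0.7093


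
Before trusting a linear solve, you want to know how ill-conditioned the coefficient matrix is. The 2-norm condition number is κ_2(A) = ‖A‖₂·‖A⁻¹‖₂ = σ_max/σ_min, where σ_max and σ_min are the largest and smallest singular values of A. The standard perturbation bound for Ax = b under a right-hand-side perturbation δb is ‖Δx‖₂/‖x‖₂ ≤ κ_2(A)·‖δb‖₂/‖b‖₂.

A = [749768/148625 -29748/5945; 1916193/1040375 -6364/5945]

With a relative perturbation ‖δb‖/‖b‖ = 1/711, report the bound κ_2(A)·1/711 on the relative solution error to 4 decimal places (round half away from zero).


M = AᵀA = [49947594001/1731808225 -1346586732/49480235; -1346586732/49480235 37017760/1413721]. tr(M)=113310761/2059225, det(M)=29986576/2059225
char-poly roots: 1369/25 and 21904/82369
σ_max=√(1369/25)=(37/5), σ_min=√(21904/82369)=(148/287) → κ = 14.3500
perturbation bound = 14.3500·1/711 = 0.0202

0.0202


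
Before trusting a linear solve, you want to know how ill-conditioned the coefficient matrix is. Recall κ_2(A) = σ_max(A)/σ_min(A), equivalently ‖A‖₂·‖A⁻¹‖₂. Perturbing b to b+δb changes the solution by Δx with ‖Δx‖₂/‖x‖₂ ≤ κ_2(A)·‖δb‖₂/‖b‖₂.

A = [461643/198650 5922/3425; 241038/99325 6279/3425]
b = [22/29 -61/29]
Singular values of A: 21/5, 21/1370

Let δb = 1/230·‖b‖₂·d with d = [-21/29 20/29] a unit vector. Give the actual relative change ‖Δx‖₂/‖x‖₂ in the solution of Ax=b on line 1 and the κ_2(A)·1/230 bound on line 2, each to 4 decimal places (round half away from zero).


0.0049
1.1913

from the listed singular values, σ₁ = 21/5, σ_n = 21/1370
condition number: (21/5) ÷ (21/1370) = 274.0000
perturbation bound = 274.0000·1/230 = 1.1913
solve Ax = b  →  x = [78.0952 -104.5238]
‖b‖₂ = 2.2361 and ‖x‖₂ = 130.4764
with δb = [-0.0070 0.0067], A·Δx = δb → ‖Δx‖ = 0.6342
relative error = 0.0049
so the bound overstates the realised error by a factor of ≈ 245.0735 (computed from the unrounded values)


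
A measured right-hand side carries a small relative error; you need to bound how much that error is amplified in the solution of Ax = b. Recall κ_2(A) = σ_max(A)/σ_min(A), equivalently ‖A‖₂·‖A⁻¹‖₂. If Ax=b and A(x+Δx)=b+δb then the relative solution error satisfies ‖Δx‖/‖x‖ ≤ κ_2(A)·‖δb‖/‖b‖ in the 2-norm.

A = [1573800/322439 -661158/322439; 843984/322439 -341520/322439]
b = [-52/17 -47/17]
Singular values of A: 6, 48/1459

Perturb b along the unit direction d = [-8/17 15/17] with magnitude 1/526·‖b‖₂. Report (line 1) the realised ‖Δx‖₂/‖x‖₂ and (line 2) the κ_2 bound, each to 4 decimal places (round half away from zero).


from the listed singular values, σ₁ = 6, σ_n = 48/1459
condition number: 6 ÷ (48/1459) = 182.3750
bound on ‖Δx‖/‖x‖: κ·ε = 182.3750·1/526 = 0.3467
solve Ax = b  →  x = [-12.3061 -27.8013]
2-norm of b is 4.1231; of x, 30.4031
Δx = A⁻¹·δb where δb = 1/526·4.1231·d; ‖Δx‖ = 0.2383
dividing the unrounded norms, ‖Δx‖/‖x‖ = 0.0078
tightness: 0.0078 against a bound of 0.3467 (unrounded ratio ≈ 0.0226)

0.0078
0.3467


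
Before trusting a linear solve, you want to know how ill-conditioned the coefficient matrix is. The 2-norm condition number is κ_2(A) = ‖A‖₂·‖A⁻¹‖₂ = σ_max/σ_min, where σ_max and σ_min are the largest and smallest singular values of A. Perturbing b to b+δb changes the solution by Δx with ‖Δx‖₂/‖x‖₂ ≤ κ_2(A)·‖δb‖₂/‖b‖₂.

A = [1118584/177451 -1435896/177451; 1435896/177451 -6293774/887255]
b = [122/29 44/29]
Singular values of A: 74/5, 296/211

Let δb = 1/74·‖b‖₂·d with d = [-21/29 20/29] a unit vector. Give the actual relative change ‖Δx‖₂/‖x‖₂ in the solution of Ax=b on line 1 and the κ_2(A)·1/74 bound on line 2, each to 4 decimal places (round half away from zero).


from the listed singular values, σ₁ = 74/5, σ_n = 296/211
κ_2(A) = (74/5) / (296/211) = 10.5500
worst-case relative error ≤ 10.5500 × 1/74 = 0.1426
solve Ax = b  →  x = [-0.8460 -1.1789]
‖b‖ = 4.4721, ‖x‖ = 1.4511
re-solving with b+δb shifts x by Δx of norm 0.0431
realised ‖Δx‖/‖x‖ = 0.0297
tightness: 0.0297 against a bound of 0.1426 (unrounded ratio ≈ 0.2082)

0.0297
0.1426


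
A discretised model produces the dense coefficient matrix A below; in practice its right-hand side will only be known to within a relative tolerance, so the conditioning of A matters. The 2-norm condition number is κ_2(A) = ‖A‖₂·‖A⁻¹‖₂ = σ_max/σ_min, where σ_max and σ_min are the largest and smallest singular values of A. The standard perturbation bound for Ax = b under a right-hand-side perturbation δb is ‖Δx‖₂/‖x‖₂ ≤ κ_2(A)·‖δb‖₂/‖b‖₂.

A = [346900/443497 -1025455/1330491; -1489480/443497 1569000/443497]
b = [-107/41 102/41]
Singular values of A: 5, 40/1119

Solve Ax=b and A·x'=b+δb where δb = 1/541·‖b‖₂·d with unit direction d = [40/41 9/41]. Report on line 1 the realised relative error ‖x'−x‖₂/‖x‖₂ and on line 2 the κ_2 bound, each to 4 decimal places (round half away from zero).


largest singular value 5, smallest 40/1119
κ_2(A) = 5 / (40/1119) = 139.8750
worst-case relative error ≤ 139.8750 × 1/541 = 0.2585
solve Ax = b  →  x = [-40.9293 -38.1517]
2-norm of b is 3.6056; of x, 55.9532
δb = ε·‖b‖·d = [0.0065 0.0015]; solving A·Δx = δb gives ‖Δx‖ = 0.1864
relative error = 0.0033
tightness: 0.0033 against a bound of 0.2585 (unrounded ratio ≈ 0.0129)

0.0033
0.2585


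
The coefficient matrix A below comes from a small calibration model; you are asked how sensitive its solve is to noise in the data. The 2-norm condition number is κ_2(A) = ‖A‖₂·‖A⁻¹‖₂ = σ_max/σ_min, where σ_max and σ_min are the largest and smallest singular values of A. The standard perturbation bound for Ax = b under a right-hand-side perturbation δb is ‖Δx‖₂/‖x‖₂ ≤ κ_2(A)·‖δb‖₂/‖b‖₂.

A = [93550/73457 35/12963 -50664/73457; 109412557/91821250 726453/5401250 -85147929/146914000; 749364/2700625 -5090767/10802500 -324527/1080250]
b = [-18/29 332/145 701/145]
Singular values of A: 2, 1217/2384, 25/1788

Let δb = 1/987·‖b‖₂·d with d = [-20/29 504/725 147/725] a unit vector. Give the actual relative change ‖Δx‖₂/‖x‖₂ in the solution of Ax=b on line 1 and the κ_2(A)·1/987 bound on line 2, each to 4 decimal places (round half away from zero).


largest singular value 2, smallest 25/1788
κ = σ_max/σ_min = 2/(25/1788) = 143.0400
κ_2(A)·‖δb‖/‖b‖ = 0.1449
solve Ax = b  →  x = [96.7805 -67.5990 179.3385]
2-norm of b is 5.3852; of x, 214.7054
re-solving with b+δb shifts x by Δx of norm 0.3902
dividing the unrounded norms, ‖Δx‖/‖x‖ = 0.0018
tightness: 0.0018 against a bound of 0.1449 (unrounded ratio ≈ 0.0125)

0.0018
0.1449


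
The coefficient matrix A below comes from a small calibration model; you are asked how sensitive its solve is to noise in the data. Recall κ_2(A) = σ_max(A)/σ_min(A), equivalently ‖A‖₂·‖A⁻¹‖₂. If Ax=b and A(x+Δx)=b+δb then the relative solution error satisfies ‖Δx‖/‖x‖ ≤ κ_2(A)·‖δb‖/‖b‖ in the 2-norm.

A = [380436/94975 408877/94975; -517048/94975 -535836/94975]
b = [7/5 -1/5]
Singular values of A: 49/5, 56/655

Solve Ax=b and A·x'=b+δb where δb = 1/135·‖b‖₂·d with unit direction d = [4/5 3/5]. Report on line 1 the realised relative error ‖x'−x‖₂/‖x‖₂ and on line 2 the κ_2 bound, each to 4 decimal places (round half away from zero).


from the listed singular values, σ₁ = 49/5, σ_n = 56/655
condition number: (49/5) ÷ (56/655) = 114.6250
bound on ‖Δx‖/‖x‖: κ·ε = 114.6250·1/135 = 0.8491
solve Ax = b  →  x = [-8.3995 8.1404]
‖b‖ = 1.4142, ‖x‖ = 11.6969
re-solving with b+δb shifts x by Δx of norm 0.1225
dividing the unrounded norms, ‖Δx‖/‖x‖ = 0.0105
so the bound overstates the realised error by a factor of ≈ 81.0552 (computed from the unrounded values)

0.0105
0.8491


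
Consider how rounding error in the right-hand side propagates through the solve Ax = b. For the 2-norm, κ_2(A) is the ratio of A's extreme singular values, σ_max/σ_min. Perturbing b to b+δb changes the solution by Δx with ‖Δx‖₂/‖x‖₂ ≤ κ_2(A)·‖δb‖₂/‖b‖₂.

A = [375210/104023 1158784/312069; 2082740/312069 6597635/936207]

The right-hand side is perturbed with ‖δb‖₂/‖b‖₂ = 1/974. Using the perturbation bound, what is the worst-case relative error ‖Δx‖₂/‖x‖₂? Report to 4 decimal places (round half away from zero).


AᵀA = [19393940500/336979449 61087350940/1010938347; 61087350940/1010938347 192435331561/3032815041]; tr = 436362421/3606201, det = 1464100/3606201
solving λ² − 436362421/3606201·λ + 1464100/3606201 = 0 gives λ = 121, 12100/3606201
κ_2(A) = √(λ_max/λ_min) = √(121 / (12100/3606201)) = 189.9000
κ_2(A)·‖δb‖/‖b‖ = 0.1950

0.1950


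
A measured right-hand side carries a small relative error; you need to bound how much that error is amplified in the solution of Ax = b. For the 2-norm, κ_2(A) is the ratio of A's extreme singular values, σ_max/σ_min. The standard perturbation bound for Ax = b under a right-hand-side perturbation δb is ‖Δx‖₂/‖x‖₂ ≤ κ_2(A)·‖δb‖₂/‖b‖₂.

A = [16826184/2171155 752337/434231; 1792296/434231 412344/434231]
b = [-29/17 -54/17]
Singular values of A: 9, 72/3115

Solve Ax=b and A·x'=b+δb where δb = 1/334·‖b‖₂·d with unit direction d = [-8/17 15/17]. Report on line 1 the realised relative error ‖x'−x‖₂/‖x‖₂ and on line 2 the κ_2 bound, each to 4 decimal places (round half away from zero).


0.0054
1.1658

from the listed singular values, σ₁ = 9, σ_n = 72/3115
κ = σ_max/σ_min = 9/(72/3115) = 389.3750
perturbation bound = 389.3750·1/334 = 1.1658
solve Ax = b  →  x = [18.6687 -84.4905]
‖b‖ = 3.6056, ‖x‖ = 86.5284
with δb = [-0.0051 0.0095], A·Δx = δb → ‖Δx‖ = 0.4670
dividing the unrounded norms, ‖Δx‖/‖x‖ = 0.0054
tightness: 0.0054 against a bound of 1.1658 (unrounded ratio ≈ 0.0046)


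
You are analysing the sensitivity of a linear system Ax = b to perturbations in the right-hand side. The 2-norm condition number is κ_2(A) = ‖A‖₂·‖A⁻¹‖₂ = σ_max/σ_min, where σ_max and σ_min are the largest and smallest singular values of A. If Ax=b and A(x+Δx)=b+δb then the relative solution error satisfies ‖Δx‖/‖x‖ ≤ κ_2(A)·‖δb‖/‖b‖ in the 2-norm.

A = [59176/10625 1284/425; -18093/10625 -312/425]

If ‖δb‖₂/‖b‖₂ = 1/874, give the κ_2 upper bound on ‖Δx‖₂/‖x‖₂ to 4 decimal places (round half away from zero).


0.0472

M = AᵀA = [6126649/180625 653016/36125; 653016/36125 13968/1445]. tr(M)=27241/625, det(M)=17424/15625
char-poly roots: 1089/25 and 16/625
κ = σ_max/σ_min = (33/5)/(4/25) = 41.2500
worst-case relative error ≤ 41.2500 × 1/874 = 0.0472


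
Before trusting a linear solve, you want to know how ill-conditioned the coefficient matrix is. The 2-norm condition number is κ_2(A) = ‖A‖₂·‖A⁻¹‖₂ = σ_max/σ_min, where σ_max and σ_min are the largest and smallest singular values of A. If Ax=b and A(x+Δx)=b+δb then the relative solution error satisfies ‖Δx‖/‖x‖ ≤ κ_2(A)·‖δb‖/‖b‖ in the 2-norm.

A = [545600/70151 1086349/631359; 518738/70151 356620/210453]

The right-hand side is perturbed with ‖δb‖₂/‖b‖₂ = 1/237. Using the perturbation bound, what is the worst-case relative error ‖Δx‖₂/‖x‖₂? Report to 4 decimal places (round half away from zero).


AᵀA = [16437124/142721 33284680/1284489; 33284680/1284489 67421321/11560401]; tr = 34117765/281961, det = 58564/281961
eigenvalues of AᵀA: λ = (tr ± √(tr²−4·det))/2 = 121, 484/281961
κ_2(A) = √(λ_max/λ_min) = √(121 / (484/281961)) = 265.5000
bound on ‖Δx‖/‖x‖: κ·ε = 265.5000·1/237 = 1.1203

1.1203


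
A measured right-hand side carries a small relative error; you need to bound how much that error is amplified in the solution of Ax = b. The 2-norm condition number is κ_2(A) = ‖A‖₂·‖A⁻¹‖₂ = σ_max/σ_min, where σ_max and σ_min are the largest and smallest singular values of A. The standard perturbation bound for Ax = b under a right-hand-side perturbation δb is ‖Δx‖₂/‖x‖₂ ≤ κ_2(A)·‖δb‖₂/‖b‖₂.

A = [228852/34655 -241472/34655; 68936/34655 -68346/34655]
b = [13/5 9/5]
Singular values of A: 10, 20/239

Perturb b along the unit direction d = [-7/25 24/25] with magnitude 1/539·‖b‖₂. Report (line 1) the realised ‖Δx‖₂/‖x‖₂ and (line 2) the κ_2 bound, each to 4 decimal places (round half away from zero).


from the listed singular values, σ₁ = 10, σ_n = 20/239
κ_2(A) = 10 / (20/239) = 119.5000
bound on ‖Δx‖/‖x‖: κ·ε = 119.5000·1/539 = 0.2217
solve Ax = b  →  x = [8.8603 8.0241]
‖b‖ = 3.1623, ‖x‖ = 11.9538
Δx = A⁻¹·δb where δb = 1/539·3.1623·d; ‖Δx‖ = 0.0701
realised ‖Δx‖/‖x‖ = 0.0059
tightness: 0.0059 against a bound of 0.2217 (unrounded ratio ≈ 0.0265)

0.0059
0.2217


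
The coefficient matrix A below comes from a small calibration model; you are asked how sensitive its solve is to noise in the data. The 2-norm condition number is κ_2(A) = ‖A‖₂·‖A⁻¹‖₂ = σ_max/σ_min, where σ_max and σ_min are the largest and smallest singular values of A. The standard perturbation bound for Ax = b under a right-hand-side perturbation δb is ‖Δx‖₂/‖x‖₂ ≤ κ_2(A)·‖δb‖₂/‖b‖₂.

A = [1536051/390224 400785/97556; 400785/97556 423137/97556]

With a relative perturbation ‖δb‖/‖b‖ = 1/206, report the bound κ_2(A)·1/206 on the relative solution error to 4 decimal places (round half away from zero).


1.6893

form AᵀA = [5861486961/181063936 1538613615/45265984; 1538613615/45265984 201946217/5658248] with trace 14653705/215296 and determinant 131769/3444736
eigenvalues of AᵀA: λ = (tr ± √(tr²−4·det))/2 = 1089/16, 121/215296
σ_max=√(1089/16)=(33/4), σ_min=√(121/215296)=(11/464) → κ = 348.0000
perturbation bound = 348.0000·1/206 = 1.6893


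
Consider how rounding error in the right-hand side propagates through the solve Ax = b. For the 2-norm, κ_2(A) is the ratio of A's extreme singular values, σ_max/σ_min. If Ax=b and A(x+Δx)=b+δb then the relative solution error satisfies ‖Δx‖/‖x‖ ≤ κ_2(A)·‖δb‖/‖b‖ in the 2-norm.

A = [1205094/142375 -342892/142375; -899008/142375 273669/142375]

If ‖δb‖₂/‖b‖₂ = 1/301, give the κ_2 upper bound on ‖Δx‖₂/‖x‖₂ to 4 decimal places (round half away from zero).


0.3784

M = AᵀA = [90418677316/810825625 -26369908488/810825625; -26369908488/810825625 7698785809/810825625]. tr(M)=156987941/1297321, det(M)=1464100/1297321
eigenvalues of AᵀA: λ = (tr ± √(tr²−4·det))/2 = 121, 12100/1297321
so κ_2 = √(121 / (12100/1297321)) = 113.9000
κ_2(A)·‖δb‖/‖b‖ = 0.3784


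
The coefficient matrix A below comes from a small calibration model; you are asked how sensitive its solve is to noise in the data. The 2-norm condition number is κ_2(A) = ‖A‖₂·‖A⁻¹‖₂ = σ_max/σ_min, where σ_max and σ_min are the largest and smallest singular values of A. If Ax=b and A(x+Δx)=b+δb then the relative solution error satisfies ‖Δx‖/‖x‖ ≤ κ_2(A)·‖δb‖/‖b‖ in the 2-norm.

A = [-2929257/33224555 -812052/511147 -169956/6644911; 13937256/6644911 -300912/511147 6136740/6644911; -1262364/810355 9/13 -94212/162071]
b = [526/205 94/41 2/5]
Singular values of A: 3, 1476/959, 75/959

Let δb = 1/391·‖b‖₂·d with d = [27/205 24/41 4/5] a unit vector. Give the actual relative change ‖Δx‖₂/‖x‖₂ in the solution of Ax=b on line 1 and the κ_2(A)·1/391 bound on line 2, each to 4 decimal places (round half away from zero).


from the listed singular values, σ₁ = 3, σ_n = 75/959
κ = σ_max/σ_min = 3/(75/959) = 38.3600
worst-case relative error ≤ 38.3600 × 1/391 = 0.0981
solve Ax = b  →  x = [-9.7292 -1.4559 23.6506]
‖b‖₂ = 3.4641 and ‖x‖₂ = 25.6150
δb = ε·‖b‖·d = [0.0012 0.0052 0.0071]; solving A·Δx = δb gives ‖Δx‖ = 0.1133
realised ‖Δx‖/‖x‖ = 0.0044
so the bound overstates the realised error by a factor of ≈ 22.1832 (computed from the unrounded values)

0.0044
0.0981
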